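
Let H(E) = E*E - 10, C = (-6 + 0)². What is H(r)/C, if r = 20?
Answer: 65/6 ≈ 10.833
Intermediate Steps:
C = 36 (C = (-6)² = 36)
H(E) = -10 + E² (H(E) = E² - 10 = -10 + E²)
H(r)/C = (-10 + 20²)/36 = (-10 + 400)*(1/36) = 390*(1/36) = 65/6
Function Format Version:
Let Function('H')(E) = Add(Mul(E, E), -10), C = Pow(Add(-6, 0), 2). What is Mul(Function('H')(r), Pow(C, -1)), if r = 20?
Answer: Rational(65, 6) ≈ 10.833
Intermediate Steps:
C = 36 (C = Pow(-6, 2) = 36)
Function('H')(E) = Add(-10, Pow(E, 2)) (Function('H')(E) = Add(Pow(E, 2), -10) = Add(-10, Pow(E, 2)))
Mul(Function('H')(r), Pow(C, -1)) = Mul(Add(-10, Pow(20, 2)), Pow(36, -1)) = Mul(Add(-10, 400), Rational(1, 36)) = Mul(390, Rational(1, 36)) = Rational(65, 6)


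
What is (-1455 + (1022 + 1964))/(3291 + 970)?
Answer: 1531/4261 ≈ 0.35931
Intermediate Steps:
(-1455 + (1022 + 1964))/(3291 + 970) = (-1455 + 2986)/4261 = 1531*(1/4261) = 1531/4261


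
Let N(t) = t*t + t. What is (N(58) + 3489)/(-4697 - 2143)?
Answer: -6911/6840 ≈ -1.0104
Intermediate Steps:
N(t) = t + t² (N(t) = t² + t = t + t²)
(N(58) + 3489)/(-4697 - 2143) = (58*(1 + 58) + 3489)/(-4697 - 2143) = (58*59 + 3489)/(-6840) = (3422 + 3489)*(-1/6840) = 6911*(-1/6840) = -6911/6840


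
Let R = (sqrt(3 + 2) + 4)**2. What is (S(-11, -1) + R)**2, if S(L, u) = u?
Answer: 720 + 320*sqrt(5) ≈ 1435.5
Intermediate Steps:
R = (4 + sqrt(5))**2 (R = (sqrt(5) + 4)**2 = (4 + sqrt(5))**2 ≈ 38.889)
(S(-11, -1) + R)**2 = (-1 + (4 + sqrt(5))**2)**2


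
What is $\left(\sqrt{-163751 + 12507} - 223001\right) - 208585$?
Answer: $-431586 + 2 i \sqrt{37811} \approx -4.3159 \cdot 10^{5} + 388.9 i$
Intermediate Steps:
$\left(\sqrt{-163751 + 12507} - 223001\right) - 208585 = \left(\sqrt{-151244} - 223001\right) - 208585 = \left(2 i \sqrt{37811} - 223001\right) - 208585 = \left(-223001 + 2 i \sqrt{37811}\right) - 208585 = -431586 + 2 i \sqrt{37811}$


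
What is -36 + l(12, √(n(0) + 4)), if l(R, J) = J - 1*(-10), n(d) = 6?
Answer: -26 + √10 ≈ -22.838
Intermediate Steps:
l(R, J) = 10 + J (l(R, J) = J + 10 = 10 + J)
-36 + l(12, √(n(0) + 4)) = -36 + (10 + √(6 + 4)) = -36 + (10 + √10) = -26 + √10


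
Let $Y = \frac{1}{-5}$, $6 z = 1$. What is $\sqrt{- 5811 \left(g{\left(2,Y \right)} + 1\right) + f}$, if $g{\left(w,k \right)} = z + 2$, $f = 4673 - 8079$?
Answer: $\frac{i \sqrt{87230}}{2} \approx 147.67 i$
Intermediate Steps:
$z = \frac{1}{6}$ ($z = \frac{1}{6} \cdot 1 = \frac{1}{6} \approx 0.16667$)
$f = -3406$
$Y = - \frac{1}{5} \approx -0.2$
$g{\left(w,k \right)} = \frac{13}{6}$ ($g{\left(w,k \right)} = \frac{1}{6} + 2 = \frac{13}{6}$)
$\sqrt{- 5811 \left(g{\left(2,Y \right)} + 1\right) + f} = \sqrt{- 5811 \left(\frac{13}{6} + 1\right) - 3406} = \sqrt{\left(-5811\right) \frac{19}{6} - 3406} = \sqrt{- \frac{36803}{2} - 3406} = \sqrt{- \frac{43615}{2}} = \frac{i \sqrt{87230}}{2}$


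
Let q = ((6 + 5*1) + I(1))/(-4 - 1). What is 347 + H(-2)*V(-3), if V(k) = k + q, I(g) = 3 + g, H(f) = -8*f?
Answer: 251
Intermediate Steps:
q = -3 (q = ((6 + 5*1) + (3 + 1))/(-4 - 1) = ((6 + 5) + 4)/(-5) = (11 + 4)*(-⅕) = 15*(-⅕) = -3)
V(k) = -3 + k (V(k) = k - 3 = -3 + k)
347 + H(-2)*V(-3) = 347 + (-8*(-2))*(-3 - 3) = 347 + 16*(-6) = 347 - 96 = 251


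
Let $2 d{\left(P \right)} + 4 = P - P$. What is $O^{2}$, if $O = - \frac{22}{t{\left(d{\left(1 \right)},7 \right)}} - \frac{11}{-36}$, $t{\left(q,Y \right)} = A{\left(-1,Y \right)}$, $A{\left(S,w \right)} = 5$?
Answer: $\frac{543169}{32400} \approx 16.764$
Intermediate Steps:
$d{\left(P \right)} = -2$ ($d{\left(P \right)} = -2 + \frac{P - P}{2} = -2 + \frac{1}{2} \cdot 0 = -2 + 0 = -2$)
$t{\left(q,Y \right)} = 5$
$O = - \frac{737}{180}$ ($O = - \frac{22}{5} - \frac{11}{-36} = \left(-22\right) \frac{1}{5} - - \frac{11}{36} = - \frac{22}{5} + \frac{11}{36} = - \frac{737}{180} \approx -4.0944$)
$O^{2} = \left(- \frac{737}{180}\right)^{2} = \frac{543169}{32400}$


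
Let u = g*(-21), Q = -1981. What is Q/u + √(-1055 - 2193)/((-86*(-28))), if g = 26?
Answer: 283/78 + I*√203/602 ≈ 3.6282 + 0.023667*I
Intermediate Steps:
u = -546 (u = 26*(-21) = -546)
Q/u + √(-1055 - 2193)/((-86*(-28))) = -1981/(-546) + √(-1055 - 2193)/((-86*(-28))) = -1981*(-1/546) + √(-3248)/2408 = 283/78 + (4*I*√203)*(1/2408) = 283/78 + I*√203/602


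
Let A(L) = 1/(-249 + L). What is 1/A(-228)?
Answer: -477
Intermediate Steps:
1/A(-228) = 1/(1/(-249 - 228)) = 1/(1/(-477)) = 1/(-1/477) = -477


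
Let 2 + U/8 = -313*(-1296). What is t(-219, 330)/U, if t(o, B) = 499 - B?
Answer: 169/3245168 ≈ 5.2077e-5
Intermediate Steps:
U = 3245168 (U = -16 + 8*(-313*(-1296)) = -16 + 8*405648 = -16 + 3245184 = 3245168)
t(-219, 330)/U = (499 - 1*330)/3245168 = (499 - 330)*(1/3245168) = 169*(1/3245168) = 169/3245168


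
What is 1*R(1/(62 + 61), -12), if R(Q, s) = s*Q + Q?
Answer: -11/123 ≈ -0.089431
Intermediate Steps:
R(Q, s) = Q + Q*s (R(Q, s) = Q*s + Q = Q + Q*s)
1*R(1/(62 + 61), -12) = 1*((1 - 12)/(62 + 61)) = 1*(-11/123) = -11/123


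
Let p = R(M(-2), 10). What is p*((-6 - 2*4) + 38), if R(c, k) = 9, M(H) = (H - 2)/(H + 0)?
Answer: 216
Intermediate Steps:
M(H) = (-2 + H)/H
p = 9
p*((-6 - 2*4) + 38) = 9*((-6 - 2*4) + 38) = 9*((-6 - 8) + 38) = 9*(-14 + 38) = 9*24 = 216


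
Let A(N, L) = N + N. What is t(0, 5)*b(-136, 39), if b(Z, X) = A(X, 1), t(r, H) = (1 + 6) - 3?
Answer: 312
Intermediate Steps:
t(r, H) = 4 (t(r, H) = 7 - 3 = 4)
A(N, L) = 2*N
b(Z, X) = 2*X
t(0, 5)*b(-136, 39) = 4*(2*39) = 4*78 = 312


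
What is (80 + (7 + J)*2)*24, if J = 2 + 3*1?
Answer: 2496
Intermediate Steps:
J = 5 (J = 2 + 3 = 5)
(80 + (7 + J)*2)*24 = (80 + (7 + 5)*2)*24 = (80 + 12*2)*24 = (80 + 24)*24 = 104*24 = 2496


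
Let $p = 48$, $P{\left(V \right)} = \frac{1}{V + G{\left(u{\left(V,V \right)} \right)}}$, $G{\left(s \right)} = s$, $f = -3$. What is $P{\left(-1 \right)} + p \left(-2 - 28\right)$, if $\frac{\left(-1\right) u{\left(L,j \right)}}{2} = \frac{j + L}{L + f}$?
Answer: $- \frac{2881}{2} \approx -1440.5$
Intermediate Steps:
$u{\left(L,j \right)} = - \frac{2 \left(L + j\right)}{-3 + L}$ ($u{\left(L,j \right)} = - 2 \frac{j + L}{L - 3} = - 2 \frac{L + j}{-3 + L} = - \frac{2 \left(L + j\right)}{-3 + L}$)
$P{\left(V \right)} = \frac{1}{V - \frac{4 V}{-3 + V}}$ ($P{\left(V \right)} = \frac{1}{V + \frac{2 \left(- V - V\right)}{-3 + V}} = \frac{1}{V + \frac{2 \left(- 2 V\right)}{-3 + V}} = \frac{1}{V - \frac{4 V}{-3 + V}}$)
$P{\left(-1 \right)} + p \left(-2 - 28\right) = \frac{-3 - 1}{\left(-1\right) \left(-7 - 1\right)} + 48 \left(-2 - 28\right) = \left(-1\right) \frac{1}{-8} \left(-4\right) + 48 \left(-2 - 28\right) = \left(-1\right) \left(- \frac{1}{8}\right) \left(-4\right) + 48 \left(-30\right) = - \frac{1}{2} - 1440 = - \frac{2881}{2}$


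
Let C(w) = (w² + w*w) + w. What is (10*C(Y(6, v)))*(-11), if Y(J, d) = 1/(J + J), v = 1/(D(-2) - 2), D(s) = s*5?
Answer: -385/36 ≈ -10.694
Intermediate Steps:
D(s) = 5*s
v = -1/12 (v = 1/(5*(-2) - 2) = 1/(-10 - 2) = 1/(-12) = -1/12 ≈ -0.083333)
Y(J, d) = 1/(2*J)
C(w) = w + 2*w² (C(w) = (w² + w²) + w = 2*w² + w = w + 2*w²)
(10*C(Y(6, v)))*(-11) = (10*(((½)/6)*(1 + 2*((½)/6))))*(-11) = (10*(((½)*(⅙))*(1 + 2*((½)*(⅙)))))*(-11) = (10*((1 + 2*(1/12))/12))*(-11) = (10*((1 + ⅙)/12))*(-11) = (10*((1/12)*(7/6)))*(-11) = (10*(7/72))*(-11) = (35/36)*(-11) = -385/36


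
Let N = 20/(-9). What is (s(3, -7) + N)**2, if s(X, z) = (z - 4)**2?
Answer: 1142761/81 ≈ 14108.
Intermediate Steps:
N = -20/9 (N = 20*(-1/9) = -20/9 ≈ -2.2222)
s(X, z) = (-4 + z)**2
(s(3, -7) + N)**2 = ((-4 - 7)**2 - 20/9)**2 = ((-11)**2 - 20/9)**2 = (121 - 20/9)**2 = (1069/9)**2 = 1142761/81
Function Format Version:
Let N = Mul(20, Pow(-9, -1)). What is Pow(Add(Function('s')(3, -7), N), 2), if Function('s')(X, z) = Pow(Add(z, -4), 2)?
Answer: Rational(1142761, 81) ≈ 14108.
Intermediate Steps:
N = Rational(-20, 9) (N = Mul(20, Rational(-1, 9)) = Rational(-20, 9) ≈ -2.2222)
Function('s')(X, z) = Pow(Add(-4, z), 2)
Pow(Add(Function('s')(3, -7), N), 2) = Pow(Add(Pow(Add(-4, -7), 2), Rational(-20, 9)), 2) = Pow(Add(Pow(-11, 2), Rational(-20, 9)), 2) = Pow(Add(121, Rational(-20, 9)), 2) = Pow(Rational(1069, 9), 2) = Rational(1142761, 81)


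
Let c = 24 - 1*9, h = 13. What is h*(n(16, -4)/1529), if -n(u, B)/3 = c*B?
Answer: 2340/1529 ≈ 1.5304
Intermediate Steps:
c = 15 (c = 24 - 9 = 15)
n(u, B) = -45*B
h*(n(16, -4)/1529) = 13*(-45*(-4)/1529) = 13*(180*(1/1529)) = 13*(180/1529) = 2340/1529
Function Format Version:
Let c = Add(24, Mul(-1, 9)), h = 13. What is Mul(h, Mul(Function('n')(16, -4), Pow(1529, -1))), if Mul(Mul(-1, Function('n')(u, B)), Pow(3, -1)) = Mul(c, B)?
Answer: Rational(2340, 1529) ≈ 1.5304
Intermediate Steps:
c = 15 (c = Add(24, -9) = 15)
Function('n')(u, B) = Mul(-45, B) (Function('n')(u, B) = Mul(-3, Mul(15, B)) = Mul(-45, B))
Mul(h, Mul(Function('n')(16, -4), Pow(1529, -1))) = Mul(13, Mul(Mul(-45, -4), Pow(1529, -1))) = Mul(13, Mul(180, Rational(1, 1529))) = Mul(13, Rational(180, 1529)) = Rational(2340, 1529)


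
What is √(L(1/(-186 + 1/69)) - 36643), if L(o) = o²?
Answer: I*√6034585025866/12833 ≈ 191.42*I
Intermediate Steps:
√(L(1/(-186 + 1/69)) - 36643) = √((1/(-186 + 1/69))² - 36643) = √((1/(-12833/69))² - 36643) = √((-69/12833)² - 36643) = √(4761/164685889 - 36643) = √(-6034585025866/164685889) = I*√6034585025866/12833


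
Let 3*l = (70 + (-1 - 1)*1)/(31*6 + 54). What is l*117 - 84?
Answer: -1459/20 ≈ -72.950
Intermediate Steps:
l = 17/180 (l = ((70 + (-1 - 1)*1)/(31*6 + 54))/3 = ((70 - 2*1)/(186 + 54))/3 = ((70 - 2)/240)/3 = (68*(1/240))/3 = (⅓)*(17/60) = 17/180 ≈ 0.094444)
l*117 - 84 = (17/180)*117 - 84 = 221/20 - 84 = -1459/20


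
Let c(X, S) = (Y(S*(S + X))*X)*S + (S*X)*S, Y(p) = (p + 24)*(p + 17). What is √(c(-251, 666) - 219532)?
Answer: 2*I*√3192986160406189 ≈ 1.1301e+8*I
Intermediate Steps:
Y(p) = (17 + p)*(24 + p) (Y(p) = (24 + p)*(17 + p) = (17 + p)*(24 + p))
c(X, S) = X*S² + S*X*(408 + S²*(S + X)² + 41*S*(S + X)) (c(X, S) = ((408 + (S*(S + X))² + 41*(S*(S + X)))*X)*S + (S*X)*S = ((408 + S²*(S + X)² + 41*S*(S + X))*X)*S + X*S² = (X*(408 + S²*(S + X)² + 41*S*(S + X)))*S + X*S² = S*X*(408 + S²*(S + X)² + 41*S*(S + X)) + X*S² = X*S² + S*X*(408 + S²*(S + X)² + 41*S*(S + X)))
√(c(-251, 666) - 219532) = √(666*(-251)*(408 + 666 + 666²*(666 - 251)² + 41*666*(666 - 251)) - 219532) = √(666*(-251)*(408 + 666 + 443556*415² + 41*666*415) - 219532) = √(666*(-251)*(408 + 666 + 443556*172225 + 11331990) - 219532) = √(666*(-251)*(408 + 666 + 76391432100 + 11331990) - 219532) = √(666*(-251)*76402765164 - 219532) = √(-12771944641405224 - 219532) = √(-12771944641624756) = 2*I*√3192986160406189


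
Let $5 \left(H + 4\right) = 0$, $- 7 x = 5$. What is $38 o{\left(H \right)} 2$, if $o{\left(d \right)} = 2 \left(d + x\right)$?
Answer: $- \frac{5016}{7} \approx -716.57$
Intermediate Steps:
$x = - \frac{5}{7}$ ($x = \left(- \frac{1}{7}\right) 5 = - \frac{5}{7} \approx -0.71429$)
$H = -4$ ($H = -4 + \frac{1}{5} \cdot 0 = -4 + 0 = -4$)
$o{\left(d \right)} = - \frac{10}{7} + 2 d$ ($o{\left(d \right)} = 2 \left(d - \frac{5}{7}\right) = 2 \left(- \frac{5}{7} + d\right) = - \frac{10}{7} + 2 d$)
$38 o{\left(H \right)} 2 = 38 \left(- \frac{10}{7} + 2 \left(-4\right)\right) 2 = 38 \left(- \frac{10}{7} - 8\right) 2 = 38 \left(- \frac{66}{7}\right) 2 = \left(- \frac{2508}{7}\right) 2 = - \frac{5016}{7}$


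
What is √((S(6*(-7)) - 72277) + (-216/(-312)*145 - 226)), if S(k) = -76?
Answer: I*√12248886/13 ≈ 269.22*I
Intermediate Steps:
√((S(6*(-7)) - 72277) + (-216/(-312)*145 - 226)) = √((-76 - 72277) + (-216/(-312)*145 - 226)) = √(-72353 + (-216*(-1/312)*145 - 226)) = √(-72353 + ((9/13)*145 - 226)) = √(-72353 + (1305/13 - 226)) = √(-72353 - 1633/13) = √(-942222/13) = I*√12248886/13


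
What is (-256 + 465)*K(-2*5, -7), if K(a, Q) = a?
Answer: -2090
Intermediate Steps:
(-256 + 465)*K(-2*5, -7) = (-256 + 465)*(-2*5) = 209*(-10) = -2090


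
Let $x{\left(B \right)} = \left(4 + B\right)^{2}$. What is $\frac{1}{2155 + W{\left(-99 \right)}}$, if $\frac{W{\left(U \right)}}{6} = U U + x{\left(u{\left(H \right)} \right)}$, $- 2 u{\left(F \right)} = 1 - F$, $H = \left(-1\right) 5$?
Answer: $\frac{1}{60967} \approx 1.6402 \cdot 10^{-5}$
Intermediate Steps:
$H = -5$
$u{\left(F \right)} = - \frac{1}{2} + \frac{F}{2}$ ($u{\left(F \right)} = - \frac{1 - F}{2} = - \frac{1}{2} + \frac{F}{2}$)
$W{\left(U \right)} = 6 + 6 U^{2}$ ($W{\left(U \right)} = 6 \left(U U + \left(4 + \left(- \frac{1}{2} + \frac{1}{2} \left(-5\right)\right)\right)^{2}\right) = 6 \left(U^{2} + \left(4 - 3\right)^{2}\right) = 6 \left(U^{2} + 1^{2}\right) = 6 \left(U^{2} + 1\right) = 6 \left(1 + U^{2}\right) = 6 + 6 U^{2}$)
$\frac{1}{2155 + W{\left(-99 \right)}} = \frac{1}{2155 + \left(6 + 6 \left(-99\right)^{2}\right)} = \frac{1}{2155 + \left(6 + 6 \cdot 9801\right)} = \frac{1}{2155 + \left(6 + 58806\right)} = \frac{1}{2155 + 58812} = \frac{1}{60967}$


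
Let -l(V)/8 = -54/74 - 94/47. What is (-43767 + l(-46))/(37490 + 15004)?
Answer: -1618571/1942278 ≈ -0.83334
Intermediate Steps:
l(V) = 808/37 (l(V) = -8*(-54/74 - 94/47) = -8*(-54*1/74 - 94*1/47) = -8*(-27/37 - 2) = -8*(-101/37) = 808/37)
(-43767 + l(-46))/(37490 + 15004) = (-43767 + 808/37)/(37490 + 15004) = -1618571/37/52494 = -1618571/37*1/52494 = -1618571/1942278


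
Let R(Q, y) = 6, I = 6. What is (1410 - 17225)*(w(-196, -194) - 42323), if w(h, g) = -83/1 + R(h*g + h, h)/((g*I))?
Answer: 130106288475/194 ≈ 6.7065e+8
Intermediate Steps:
w(h, g) = -83 + 1/g (w(h, g) = -83/1 + 6/((g*6)) = -83*1 + 6/((6*g)) = -83 + 6*(1/(6*g)) = -83 + 1/g)
(1410 - 17225)*(w(-196, -194) - 42323) = (1410 - 17225)*((-83 + 1/(-194)) - 42323) = -15815*((-83 - 1/194) - 42323) = -15815*(-16103/194 - 42323) = -15815*(-8226765/194) = 130106288475/194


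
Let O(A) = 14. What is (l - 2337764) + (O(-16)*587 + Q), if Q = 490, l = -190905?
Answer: -2519961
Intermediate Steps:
(l - 2337764) + (O(-16)*587 + Q) = (-190905 - 2337764) + (14*587 + 490) = -2528669 + (8218 + 490) = -2528669 + 8708 = -2519961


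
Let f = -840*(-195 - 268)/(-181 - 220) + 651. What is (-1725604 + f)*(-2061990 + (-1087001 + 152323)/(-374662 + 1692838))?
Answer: 940580273437644874507/264294288 ≈ 3.5588e+12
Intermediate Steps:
f = -127869/401 (f = -(-388920)/(-401) + 651 = -(-388920)*(-1)/401 + 651 = -840*463/401 + 651 = -388920/401 + 651 = -127869/401 ≈ -318.88)
(-1725604 + f)*(-2061990 + (-1087001 + 152323)/(-374662 + 1692838)) = (-1725604 - 127869/401)*(-2061990 + (-1087001 + 152323)/(-374662 + 1692838)) = -692095073*(-2061990 - 934678/1318176)/401 = -692095073*(-2061990 - 934678*1/1318176)/401 = -692095073*(-2061990 - 467339/659088)/401 = -692095073/401*(-1359033332459/659088) = 940580273437644874507/264294288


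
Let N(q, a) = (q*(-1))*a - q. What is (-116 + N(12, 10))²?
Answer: 61504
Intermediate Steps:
N(q, a) = -q - a*q (N(q, a) = (-q)*a - q = -a*q - q = -q - a*q)
(-116 + N(12, 10))² = (-116 - 1*12*(1 + 10))² = (-116 - 1*12*11)² = (-116 - 132)² = (-248)² = 61504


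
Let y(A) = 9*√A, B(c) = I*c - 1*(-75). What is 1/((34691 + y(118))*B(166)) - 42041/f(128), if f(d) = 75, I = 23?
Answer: -196964351353673974/351379043117925 - 9*√118/4685053908239 ≈ -560.55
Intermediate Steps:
B(c) = 75 + 23*c (B(c) = 23*c - 1*(-75) = 23*c + 75 = 75 + 23*c)
1/((34691 + y(118))*B(166)) - 42041/f(128) = 1/((34691 + 9*√118)*(75 + 23*166)) - 42041/75 = 1/((34691 + 9*√118)*(75 + 3818)) - 42041*1/75 = 1/((34691 + 9*√118)*3893) - 42041/75 = (1/3893)/(34691 + 9*√118) - 42041/75 = 1/(3893*(34691 + 9*√118)) - 42041/75 = -42041/75 + 1/(3893*(34691 + 9*√118))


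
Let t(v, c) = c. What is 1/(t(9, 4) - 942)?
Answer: -1/938 ≈ -0.0010661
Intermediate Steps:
1/(t(9, 4) - 942) = 1/(4 - 942) = 1/(-938) = -1/938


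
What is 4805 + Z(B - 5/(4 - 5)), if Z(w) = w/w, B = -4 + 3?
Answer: 4806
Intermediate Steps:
B = -1
Z(w) = 1
4805 + Z(B - 5/(4 - 5)) = 4805 + 1 = 4806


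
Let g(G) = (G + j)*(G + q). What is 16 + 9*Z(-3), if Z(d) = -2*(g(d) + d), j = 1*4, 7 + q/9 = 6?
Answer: 286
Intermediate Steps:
q = -9 (q = -63 + 9*6 = -63 + 54 = -9)
j = 4
g(G) = (-9 + G)*(4 + G) (g(G) = (G + 4)*(G - 9) = (4 + G)*(-9 + G) = (-9 + G)*(4 + G))
Z(d) = 72 - 2*d² + 8*d (Z(d) = -2*((-36 + d² - 5*d) + d) = -2*(-36 + d² - 4*d) = 72 - 2*d² + 8*d)
16 + 9*Z(-3) = 16 + 9*(72 - 2*(-3)² + 8*(-3)) = 16 + 9*(72 - 2*9 - 24) = 16 + 9*(72 - 18 - 24) = 16 + 9*30 = 16 + 270 = 286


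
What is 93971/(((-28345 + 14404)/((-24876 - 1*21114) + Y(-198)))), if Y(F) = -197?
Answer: 4340238577/13941 ≈ 3.1133e+5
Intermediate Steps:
93971/(((-28345 + 14404)/((-24876 - 1*21114) + Y(-198)))) = 93971/(((-28345 + 14404)/((-24876 - 1*21114) - 197))) = 93971/((-13941/((-24876 - 21114) - 197))) = 93971/((-13941/(-45990 - 197))) = 93971/((-13941/(-46187))) = 93971/((-13941*(-1/46187))) = 93971/(13941/46187) = 93971*(46187/13941) = 4340238577/13941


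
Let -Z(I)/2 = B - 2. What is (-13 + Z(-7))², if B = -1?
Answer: 49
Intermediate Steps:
Z(I) = 6 (Z(I) = -2*(-1 - 2) = -2*(-3) = 6)
(-13 + Z(-7))² = (-13 + 6)² = (-7)² = 49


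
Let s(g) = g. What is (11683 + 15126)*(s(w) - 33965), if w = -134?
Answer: -914160091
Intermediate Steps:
(11683 + 15126)*(s(w) - 33965) = (11683 + 15126)*(-134 - 33965) = 26809*(-34099) = -914160091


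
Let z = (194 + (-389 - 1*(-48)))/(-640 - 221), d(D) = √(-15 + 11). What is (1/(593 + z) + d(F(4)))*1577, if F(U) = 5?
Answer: 3403/1280 + 3154*I ≈ 2.6586 + 3154.0*I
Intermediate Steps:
d(D) = 2*I (d(D) = √(-4) = 2*I)
z = 7/41 (z = (194 + (-389 + 48))/(-861) = (194 - 341)*(-1/861) = -147*(-1/861) = 7/41 ≈ 0.17073)
(1/(593 + z) + d(F(4)))*1577 = (1/(593 + 7/41) + 2*I)*1577 = (1/(24320/41) + 2*I)*1577 = (41/24320 + 2*I)*1577 = 3403/1280 + 3154*I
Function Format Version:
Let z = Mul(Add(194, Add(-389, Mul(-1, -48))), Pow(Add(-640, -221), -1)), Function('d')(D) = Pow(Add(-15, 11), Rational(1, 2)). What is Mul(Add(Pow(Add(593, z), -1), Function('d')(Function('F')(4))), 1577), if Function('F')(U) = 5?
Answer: Add(Rational(3403, 1280), Mul(3154, I)) ≈ Add(2.6586, Mul(3154.0, I))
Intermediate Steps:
Function('d')(D) = Mul(2, I) (Function('d')(D) = Pow(-4, Rational(1, 2)) = Mul(2, I))
z = Rational(7, 41) (z = Mul(Add(194, Add(-389, 48)), Pow(-861, -1)) = Mul(Add(194, -341), Rational(-1, 861)) = Mul(-147, Rational(-1, 861)) = Rational(7, 41) ≈ 0.17073)
Mul(Add(Pow(Add(593, z), -1), Function('d')(Function('F')(4))), 1577) = Mul(Add(Pow(Add(593, Rational(7, 41)), -1), Mul(2, I)), 1577) = Mul(Add(Pow(Rational(24320, 41), -1), Mul(2, I)), 1577) = Mul(Add(Rational(41, 24320), Mul(2, I)), 1577) = Add(Rational(3403, 1280), Mul(3154, I))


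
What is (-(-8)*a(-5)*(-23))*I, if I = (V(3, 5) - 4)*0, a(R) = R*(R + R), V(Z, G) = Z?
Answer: 0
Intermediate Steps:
a(R) = 2*R² (a(R) = R*(2*R) = 2*R²)
I = 0 (I = (3 - 4)*0 = -1*0 = 0)
(-(-8)*a(-5)*(-23))*I = (-(-8)*2*(-5)²*(-23))*0 = (-(-8)*2*25*(-23))*0 = (-(-8)*50*(-23))*0 = (-8*(-50)*(-23))*0 = (400*(-23))*0 = -9200*0 = 0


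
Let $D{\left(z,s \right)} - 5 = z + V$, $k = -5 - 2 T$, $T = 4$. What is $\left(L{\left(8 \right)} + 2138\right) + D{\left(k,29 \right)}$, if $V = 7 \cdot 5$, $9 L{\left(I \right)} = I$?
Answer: $\frac{19493}{9} \approx 2165.9$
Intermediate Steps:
$L{\left(I \right)} = \frac{I}{9}$
$V = 35$
$k = -13$ ($k = -5 - 8 = -13$)
$D{\left(z,s \right)} = 40 + z$ ($D{\left(z,s \right)} = 5 + \left(z + 35\right) = 5 + \left(35 + z\right) = 40 + z$)
$\left(L{\left(8 \right)} + 2138\right) + D{\left(k,29 \right)} = \left(\frac{1}{9} \cdot 8 + 2138\right) + \left(40 - 13\right) = \left(\frac{8}{9} + 2138\right) + 27 = \frac{19250}{9} + 27 = \frac{19493}{9}$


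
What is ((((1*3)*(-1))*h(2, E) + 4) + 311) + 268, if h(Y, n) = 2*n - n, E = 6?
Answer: 565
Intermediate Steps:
h(Y, n) = n
((((1*3)*(-1))*h(2, E) + 4) + 311) + 268 = ((((1*3)*(-1))*6 + 4) + 311) + 268 = (((3*(-1))*6 + 4) + 311) + 268 = ((-3*6 + 4) + 311) + 268 = ((-18 + 4) + 311) + 268 = (-14 + 311) + 268 = 297 + 268 = 565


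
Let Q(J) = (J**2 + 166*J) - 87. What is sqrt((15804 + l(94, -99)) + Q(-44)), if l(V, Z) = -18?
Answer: sqrt(10331) ≈ 101.64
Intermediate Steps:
Q(J) = -87 + J**2 + 166*J
sqrt((15804 + l(94, -99)) + Q(-44)) = sqrt((15804 - 18) + (-87 + (-44)**2 + 166*(-44))) = sqrt(15786 + (-87 + 1936 - 7304)) = sqrt(15786 - 5455) = sqrt(10331)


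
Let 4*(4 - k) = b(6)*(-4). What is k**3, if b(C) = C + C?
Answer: 4096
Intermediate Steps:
b(C) = 2*C
k = 16 (k = 4 - 2*6*(-4)/4 = 4 - 3*(-4) = 4 - 1/4*(-48) = 4 + 12 = 16)
k**3 = 16**3 = 4096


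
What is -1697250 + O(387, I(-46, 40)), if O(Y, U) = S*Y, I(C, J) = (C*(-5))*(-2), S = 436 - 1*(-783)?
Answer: -1225497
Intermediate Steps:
S = 1219 (S = 436 + 783 = 1219)
I(C, J) = 10*C (I(C, J) = -5*C*(-2) = 10*C)
O(Y, U) = 1219*Y
-1697250 + O(387, I(-46, 40)) = -1697250 + 1219*387 = -1697250 + 471753 = -1225497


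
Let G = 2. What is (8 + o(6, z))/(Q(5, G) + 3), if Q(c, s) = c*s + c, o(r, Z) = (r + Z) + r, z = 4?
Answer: 4/3 ≈ 1.3333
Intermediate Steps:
o(r, Z) = Z + 2*r (o(r, Z) = (Z + r) + r = Z + 2*r)
Q(c, s) = c + c*s
(8 + o(6, z))/(Q(5, G) + 3) = (8 + (4 + 2*6))/(5*(1 + 2) + 3) = (8 + (4 + 12))/(5*3 + 3) = (8 + 16)/(15 + 3) = 24/18 = (1/18)*24 = 4/3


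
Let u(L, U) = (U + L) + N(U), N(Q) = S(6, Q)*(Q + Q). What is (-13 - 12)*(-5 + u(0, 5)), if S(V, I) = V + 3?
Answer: -2250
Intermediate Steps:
S(V, I) = 3 + V
N(Q) = 18*Q (N(Q) = (3 + 6)*(Q + Q) = 9*(2*Q) = 18*Q)
u(L, U) = L + 19*U (u(L, U) = (U + L) + 18*U = (L + U) + 18*U = L + 19*U)
(-13 - 12)*(-5 + u(0, 5)) = (-13 - 12)*(-5 + (0 + 19*5)) = -25*(-5 + (0 + 95)) = -25*(-5 + 95) = -25*90 = -2250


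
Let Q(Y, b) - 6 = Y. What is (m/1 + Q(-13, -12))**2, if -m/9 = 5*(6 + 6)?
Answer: 299209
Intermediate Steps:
Q(Y, b) = 6 + Y
m = -540 (m = -45*(6 + 6) = -45*12 = -9*60 = -540)
(m/1 + Q(-13, -12))**2 = (-540/1 + (6 - 13))**2 = (-540*1 - 7)**2 = (-540 - 7)**2 = (-547)**2 = 299209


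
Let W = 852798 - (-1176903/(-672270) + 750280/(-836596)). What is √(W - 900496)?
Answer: I*√104776643389280521085149890/46868199410 ≈ 218.4*I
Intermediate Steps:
W = 39969066703648631/46868199410 (W = 852798 - (-1176903*(-1/672270) + 750280*(-1/836596)) = 852798 - (392301/224090 - 187570/209149) = 852798 - 1*40016800549/46868199410 = 852798 - 40016800549/46868199410 = 39969066703648631/46868199410 ≈ 8.5280e+5)
√(W - 900496) = √(39969066703648631/46868199410 - 900496) = √(-2235559392258729/46868199410) = I*√104776643389280521085149890/46868199410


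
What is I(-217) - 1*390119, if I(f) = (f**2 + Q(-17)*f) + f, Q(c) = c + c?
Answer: -335869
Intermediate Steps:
Q(c) = 2*c
I(f) = f**2 - 33*f (I(f) = (f**2 + (2*(-17))*f) + f = (f**2 - 34*f) + f = f**2 - 33*f)
I(-217) - 1*390119 = -217*(-33 - 217) - 1*390119 = -217*(-250) - 390119 = 54250 - 390119 = -335869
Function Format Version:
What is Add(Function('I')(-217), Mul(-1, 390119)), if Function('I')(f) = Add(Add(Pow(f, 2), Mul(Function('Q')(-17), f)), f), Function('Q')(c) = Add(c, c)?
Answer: -335869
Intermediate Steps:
Function('Q')(c) = Mul(2, c)
Function('I')(f) = Add(Pow(f, 2), Mul(-33, f)) (Function('I')(f) = Add(Add(Pow(f, 2), Mul(Mul(2, -17), f)), f) = Add(Add(Pow(f, 2), Mul(-34, f)), f) = Add(Pow(f, 2), Mul(-33, f)))
Add(Function('I')(-217), Mul(-1, 390119)) = Add(Mul(-217, Add(-33, -217)), Mul(-1, 390119)) = Add(Mul(-217, -250), -390119) = Add(54250, -390119) = -335869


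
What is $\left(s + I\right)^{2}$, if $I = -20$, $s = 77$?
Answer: $3249$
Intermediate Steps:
$\left(s + I\right)^{2} = \left(77 - 20\right)^{2} = 57^{2} = 3249$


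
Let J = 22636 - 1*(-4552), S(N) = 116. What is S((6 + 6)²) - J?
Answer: -27072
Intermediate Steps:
J = 27188 (J = 22636 + 4552 = 27188)
S((6 + 6)²) - J = 116 - 1*27188 = 116 - 27188 = -27072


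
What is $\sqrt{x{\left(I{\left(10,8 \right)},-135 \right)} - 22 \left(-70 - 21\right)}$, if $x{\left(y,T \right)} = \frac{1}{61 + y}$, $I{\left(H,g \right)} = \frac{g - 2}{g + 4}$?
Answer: $\frac{2 \sqrt{7572126}}{123} \approx 44.744$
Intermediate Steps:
$I{\left(H,g \right)} = \frac{-2 + g}{4 + g}$
$\sqrt{x{\left(I{\left(10,8 \right)},-135 \right)} - 22 \left(-70 - 21\right)} = \sqrt{\frac{1}{61 + \frac{-2 + 8}{4 + 8}} - 22 \left(-70 - 21\right)} = \sqrt{\frac{1}{61 + \frac{1}{12} \cdot 6} - -2002} = \sqrt{\frac{1}{61 + \frac{1}{12} \cdot 6} + 2002} = \sqrt{\frac{1}{61 + \frac{1}{2}} + 2002} = \sqrt{\frac{1}{\frac{123}{2}} + 2002} = \sqrt{\frac{2}{123} + 2002} = \sqrt{\frac{246248}{123}} = \frac{2 \sqrt{7572126}}{123}$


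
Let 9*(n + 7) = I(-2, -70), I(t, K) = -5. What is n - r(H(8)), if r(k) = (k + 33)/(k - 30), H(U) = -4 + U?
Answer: -1435/234 ≈ -6.1325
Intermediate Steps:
r(k) = (33 + k)/(-30 + k)
n = -68/9 (n = -7 + (⅑)*(-5) = -7 - 5/9 = -68/9 ≈ -7.5556)
n - r(H(8)) = -68/9 - (33 + (-4 + 8))/(-30 + (-4 + 8)) = -68/9 - (33 + 4)/(-30 + 4) = -68/9 - 37/(-26) = -68/9 - (-1)*37/26 = -68/9 - 1*(-37/26) = -68/9 + 37/26 = -1435/234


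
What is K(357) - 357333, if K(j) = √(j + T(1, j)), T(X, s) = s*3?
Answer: -357333 + 2*√357 ≈ -3.5730e+5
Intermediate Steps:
T(X, s) = 3*s
K(j) = 2*√j (K(j) = √(j + 3*j) = √(4*j) = 2*√j)
K(357) - 357333 = 2*√357 - 357333 = -357333 + 2*√357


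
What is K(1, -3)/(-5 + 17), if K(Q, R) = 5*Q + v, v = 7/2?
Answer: 17/24 ≈ 0.70833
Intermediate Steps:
v = 7/2 (v = 7*(1/2) = 7/2 ≈ 3.5000)
K(Q, R) = 7/2 + 5*Q (K(Q, R) = 5*Q + 7/2 = 7/2 + 5*Q)
K(1, -3)/(-5 + 17) = (7/2 + 5*1)/(-5 + 17) = (7/2 + 5)/12 = (1/12)*(17/2) = 17/24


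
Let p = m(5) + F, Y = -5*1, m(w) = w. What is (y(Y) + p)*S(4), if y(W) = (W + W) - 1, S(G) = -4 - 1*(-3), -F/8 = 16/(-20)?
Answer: -2/5 ≈ -0.40000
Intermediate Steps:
F = 32/5 (F = -128/(-20) = -128*(-1)/20 = -8*(-4/5) = 32/5 ≈ 6.4000)
S(G) = -1 (S(G) = -4 + 3 = -1)
Y = -5
p = 57/5 (p = 5 + 32/5 = 57/5 ≈ 11.400)
y(W) = -1 + 2*W (y(W) = 2*W - 1 = -1 + 2*W)
(y(Y) + p)*S(4) = ((-1 + 2*(-5)) + 57/5)*(-1) = ((-1 - 10) + 57/5)*(-1) = (-11 + 57/5)*(-1) = (2/5)*(-1) = -2/5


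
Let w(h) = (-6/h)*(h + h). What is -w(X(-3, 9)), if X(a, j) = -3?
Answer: 12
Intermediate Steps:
w(h) = -12 (w(h) = (-6/h)*(2*h) = -12)
-w(X(-3, 9)) = -1*(-12) = 12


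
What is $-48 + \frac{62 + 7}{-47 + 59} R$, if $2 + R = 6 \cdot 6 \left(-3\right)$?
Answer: $- \frac{1361}{2} \approx -680.5$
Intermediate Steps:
$R = -110$ ($R = -2 + 6 \cdot 6 \left(-3\right) = -2 + 6 \left(-18\right) = -2 - 108 = -110$)
$-48 + \frac{62 + 7}{-47 + 59} R = -48 + \frac{62 + 7}{-47 + 59} \left(-110\right) = -48 + \frac{69}{12} \left(-110\right) = -48 + 69 \cdot \frac{1}{12} \left(-110\right) = -48 + \frac{23}{4} \left(-110\right) = -48 - \frac{1265}{2} = - \frac{1361}{2}$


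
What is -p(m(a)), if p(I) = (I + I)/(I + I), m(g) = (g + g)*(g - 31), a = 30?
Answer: -1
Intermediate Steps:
m(g) = 2*g*(-31 + g) (m(g) = (2*g)*(-31 + g) = 2*g*(-31 + g))
p(I) = 1 (p(I) = (2*I)/((2*I)) = (2*I)*(1/(2*I)) = 1)
-p(m(a)) = -1*1 = -1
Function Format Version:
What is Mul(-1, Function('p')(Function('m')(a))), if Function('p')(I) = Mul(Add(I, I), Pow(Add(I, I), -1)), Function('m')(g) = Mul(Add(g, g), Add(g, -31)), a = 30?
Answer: -1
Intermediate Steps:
Function('m')(g) = Mul(2, g, Add(-31, g)) (Function('m')(g) = Mul(Mul(2, g), Add(-31, g)) = Mul(2, g, Add(-31, g)))
Function('p')(I) = 1 (Function('p')(I) = Mul(Mul(2, I), Pow(Mul(2, I), -1)) = Mul(Mul(2, I), Mul(Rational(1, 2), Pow(I, -1))) = 1)
Mul(-1, Function('p')(Function('m')(a))) = Mul(-1, 1) = -1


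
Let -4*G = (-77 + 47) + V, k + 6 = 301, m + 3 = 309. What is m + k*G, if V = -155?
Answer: 55799/4 ≈ 13950.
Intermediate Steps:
m = 306 (m = -3 + 309 = 306)
k = 295 (k = -6 + 301 = 295)
G = 185/4 (G = -((-77 + 47) - 155)/4 = -(-30 - 155)/4 = -1/4*(-185) = 185/4 ≈ 46.250)
m + k*G = 306 + 295*(185/4) = 306 + 54575/4 = 55799/4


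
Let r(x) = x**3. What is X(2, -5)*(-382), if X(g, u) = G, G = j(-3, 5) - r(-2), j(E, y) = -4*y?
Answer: 4584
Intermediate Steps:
G = -12 (G = -4*5 - 1*(-2)**3 = -20 - 1*(-8) = -20 + 8 = -12)
X(g, u) = -12
X(2, -5)*(-382) = -12*(-382) = 4584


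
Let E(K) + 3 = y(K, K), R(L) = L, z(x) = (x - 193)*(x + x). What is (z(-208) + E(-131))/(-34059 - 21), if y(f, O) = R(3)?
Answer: -5213/1065 ≈ -4.8948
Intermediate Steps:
z(x) = 2*x*(-193 + x) (z(x) = (-193 + x)*(2*x) = 2*x*(-193 + x))
y(f, O) = 3
E(K) = 0 (E(K) = -3 + 3 = 0)
(z(-208) + E(-131))/(-34059 - 21) = (2*(-208)*(-193 - 208) + 0)/(-34059 - 21) = (2*(-208)*(-401) + 0)/(-34080) = (166816 + 0)*(-1/34080) = 166816*(-1/34080) = -5213/1065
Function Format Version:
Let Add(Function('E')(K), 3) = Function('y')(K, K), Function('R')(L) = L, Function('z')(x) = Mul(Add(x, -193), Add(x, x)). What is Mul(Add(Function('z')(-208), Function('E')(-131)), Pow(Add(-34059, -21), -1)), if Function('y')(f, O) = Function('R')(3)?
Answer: Rational(-5213, 1065) ≈ -4.8948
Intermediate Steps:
Function('z')(x) = Mul(2, x, Add(-193, x)) (Function('z')(x) = Mul(Add(-193, x), Mul(2, x)) = Mul(2, x, Add(-193, x)))
Function('y')(f, O) = 3
Function('E')(K) = 0 (Function('E')(K) = Add(-3, 3) = 0)
Mul(Add(Function('z')(-208), Function('E')(-131)), Pow(Add(-34059, -21), -1)) = Mul(Add(Mul(2, -208, Add(-193, -208)), 0), Pow(Add(-34059, -21), -1)) = Mul(Add(Mul(2, -208, -401), 0), Pow(-34080, -1)) = Mul(Add(166816, 0), Rational(-1, 34080)) = Mul(166816, Rational(-1, 34080)) = Rational(-5213, 1065)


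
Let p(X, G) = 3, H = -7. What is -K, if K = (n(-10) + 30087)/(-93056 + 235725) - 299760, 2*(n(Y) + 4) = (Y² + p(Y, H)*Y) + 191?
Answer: 85532858453/285338 ≈ 2.9976e+5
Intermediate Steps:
n(Y) = 183/2 + Y²/2 + 3*Y/2 (n(Y) = -4 + ((Y² + 3*Y) + 191)/2 = -4 + (191 + Y² + 3*Y)/2 = -4 + (191/2 + Y²/2 + 3*Y/2) = 183/2 + Y²/2 + 3*Y/2)
K = -85532858453/285338 (K = ((183/2 + (½)*(-10)² + (3/2)*(-10)) + 30087)/(-93056 + 235725) - 299760 = ((183/2 + (½)*100 - 15) + 30087)/142669 - 299760 = ((183/2 + 50 - 15) + 30087)*(1/142669) - 299760 = (253/2 + 30087)*(1/142669) - 299760 = (60427/2)*(1/142669) - 299760 = 60427/285338 - 299760 = -85532858453/285338 ≈ -2.9976e+5)
-K = -1*(-85532858453/285338) = 85532858453/285338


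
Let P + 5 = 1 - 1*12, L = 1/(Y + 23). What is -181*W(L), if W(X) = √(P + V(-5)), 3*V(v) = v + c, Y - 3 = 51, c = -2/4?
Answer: -181*I*√642/6 ≈ -764.35*I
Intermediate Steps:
c = -½ (c = -2*¼ = -½ ≈ -0.50000)
Y = 54 (Y = 3 + 51 = 54)
L = 1/77 (L = 1/(54 + 23) = 1/77 ≈ 0.012987)
V(v) = -⅙ + v/3 (V(v) = (v - ½)/3 = (-½ + v)/3 = -⅙ + v/3)
P = -16 (P = -5 + (1 - 1*12) = -5 + (1 - 12) = -5 - 11 = -16)
W(X) = I*√642/6 (W(X) = √(-16 + (-⅙ + (⅓)*(-5))) = √(-16 + (-⅙ - 5/3)) = √(-16 - 11/6) = √(-107/6) = I*√642/6)
-181*W(L) = -181*I*√642/6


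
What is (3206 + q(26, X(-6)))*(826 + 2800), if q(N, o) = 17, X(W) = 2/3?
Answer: 11686598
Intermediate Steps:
X(W) = 2/3 (X(W) = 2*(1/3) = 2/3)
(3206 + q(26, X(-6)))*(826 + 2800) = (3206 + 17)*(826 + 2800) = 3223*3626 = 11686598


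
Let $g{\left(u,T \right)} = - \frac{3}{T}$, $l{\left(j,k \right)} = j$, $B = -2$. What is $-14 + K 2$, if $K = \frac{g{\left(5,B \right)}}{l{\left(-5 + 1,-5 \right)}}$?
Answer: $- \frac{59}{4} \approx -14.75$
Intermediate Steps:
$K = - \frac{3}{8}$ ($K = \frac{\left(-3\right) \frac{1}{-2}}{-5 + 1} = \frac{\left(-3\right) \left(- \frac{1}{2}\right)}{-4} = \frac{3}{2} \left(- \frac{1}{4}\right) = - \frac{3}{8} \approx -0.375$)
$-14 + K 2 = -14 - \frac{3}{4} = - \frac{59}{4}$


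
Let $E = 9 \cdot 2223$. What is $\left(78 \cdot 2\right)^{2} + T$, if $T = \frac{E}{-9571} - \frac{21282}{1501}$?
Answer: $\frac{349378983327}{14366071} \approx 24320.0$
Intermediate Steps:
$E = 20007$
$T = - \frac{233720529}{14366071}$ ($T = \frac{20007}{-9571} - \frac{21282}{1501} = 20007 \left(- \frac{1}{9571}\right) - \frac{21282}{1501} = - \frac{20007}{9571} - \frac{21282}{1501} = - \frac{233720529}{14366071} \approx -16.269$)
$\left(78 \cdot 2\right)^{2} + T = \left(78 \cdot 2\right)^{2} - \frac{233720529}{14366071} = 156^{2} - \frac{233720529}{14366071} = 24336 - \frac{233720529}{14366071} = \frac{349378983327}{14366071}$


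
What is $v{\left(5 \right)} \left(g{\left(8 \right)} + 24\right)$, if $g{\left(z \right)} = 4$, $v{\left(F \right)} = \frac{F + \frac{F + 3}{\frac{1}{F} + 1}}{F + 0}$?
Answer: $\frac{196}{3} \approx 65.333$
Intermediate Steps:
$v{\left(F \right)} = \frac{F + \frac{3 + F}{1 + \frac{1}{F}}}{F}$
$v{\left(5 \right)} \left(g{\left(8 \right)} + 24\right) = \frac{2 \left(2 + 5\right)}{1 + 5} \left(4 + 24\right) = 2 \cdot \frac{1}{6} \cdot 7 \cdot 28 = \frac{7}{3} \cdot 28 = \frac{196}{3}$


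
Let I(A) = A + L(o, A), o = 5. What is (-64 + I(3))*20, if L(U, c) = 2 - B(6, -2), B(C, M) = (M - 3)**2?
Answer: -1680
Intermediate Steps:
B(C, M) = (-3 + M)**2
L(U, c) = -23 (L(U, c) = 2 - (-3 - 2)**2 = 2 - 1*(-5)**2 = 2 - 1*25 = 2 - 25 = -23)
I(A) = -23 + A (I(A) = A - 23 = -23 + A)
(-64 + I(3))*20 = (-64 + (-23 + 3))*20 = (-64 - 20)*20 = -84*20 = -1680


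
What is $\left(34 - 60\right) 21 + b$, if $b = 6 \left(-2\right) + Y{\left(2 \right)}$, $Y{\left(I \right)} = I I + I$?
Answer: $-552$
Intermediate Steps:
$Y{\left(I \right)} = I + I^{2}$ ($Y{\left(I \right)} = I^{2} + I = I + I^{2}$)
$b = -6$ ($b = 6 \left(-2\right) + 2 \left(1 + 2\right) = -12 + 2 \cdot 3 = -12 + 6 = -6$)
$\left(34 - 60\right) 21 + b = \left(34 - 60\right) 21 - 6 = \left(-26\right) 21 - 6 = -546 - 6 = -552$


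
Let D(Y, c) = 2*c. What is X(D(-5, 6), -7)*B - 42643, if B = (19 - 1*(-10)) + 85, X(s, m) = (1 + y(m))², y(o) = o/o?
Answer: -42187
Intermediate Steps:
y(o) = 1
X(s, m) = 4 (X(s, m) = (1 + 1)² = 2² = 4)
B = 114 (B = (19 + 10) + 85 = 29 + 85 = 114)
X(D(-5, 6), -7)*B - 42643 = 4*114 - 42643 = 456 - 42643 = -42187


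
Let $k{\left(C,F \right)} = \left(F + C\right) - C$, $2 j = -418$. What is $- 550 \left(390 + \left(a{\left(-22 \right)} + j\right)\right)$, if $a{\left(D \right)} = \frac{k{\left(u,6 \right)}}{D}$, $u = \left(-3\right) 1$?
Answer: $-99400$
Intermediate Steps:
$j = -209$ ($j = \frac{1}{2} \left(-418\right) = -209$)
$u = -3$
$k{\left(C,F \right)} = F$ ($k{\left(C,F \right)} = \left(C + F\right) - C = F$)
$a{\left(D \right)} = \frac{6}{D}$
$- 550 \left(390 + \left(a{\left(-22 \right)} + j\right)\right) = - 550 \left(390 - \left(209 - \frac{6}{-22}\right)\right) = - 550 \left(390 + \left(6 \left(- \frac{1}{22}\right) - 209\right)\right) = - 550 \left(390 - \frac{2302}{11}\right) = \left(-550\right) \frac{1988}{11} = -99400$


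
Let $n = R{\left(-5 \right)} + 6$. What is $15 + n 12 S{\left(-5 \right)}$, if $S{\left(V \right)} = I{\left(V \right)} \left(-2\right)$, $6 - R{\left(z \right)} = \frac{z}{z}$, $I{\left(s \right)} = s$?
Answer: $1335$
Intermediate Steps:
$R{\left(z \right)} = 5$ ($R{\left(z \right)} = 6 - \frac{z}{z} = 6 - 1 = 5$)
$S{\left(V \right)} = - 2 V$ ($S{\left(V \right)} = V \left(-2\right) = - 2 V$)
$n = 11$ ($n = 5 + 6 = 11$)
$15 + n 12 S{\left(-5 \right)} = 15 + 11 \cdot 12 \left(\left(-2\right) \left(-5\right)\right) = 15 + 132 \cdot 10 = 15 + 1320 = 1335$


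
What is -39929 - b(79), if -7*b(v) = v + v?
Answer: -279345/7 ≈ -39906.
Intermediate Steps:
b(v) = -2*v/7 (b(v) = -(v + v)/7 = -2*v/7)
-39929 - b(79) = -39929 - (-2)*79/7 = -39929 - 1*(-158/7) = -39929 + 158/7 = -279345/7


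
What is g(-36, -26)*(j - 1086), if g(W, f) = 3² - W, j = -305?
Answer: -62595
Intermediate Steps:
g(W, f) = 9 - W
g(-36, -26)*(j - 1086) = (9 - 1*(-36))*(-305 - 1086) = (9 + 36)*(-1391) = 45*(-1391) = -62595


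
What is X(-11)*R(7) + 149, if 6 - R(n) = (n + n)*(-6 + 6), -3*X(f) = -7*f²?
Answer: 1843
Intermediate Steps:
X(f) = 7*f²/3 (X(f) = -(-7)*f²/3 = 7*f²/3)
R(n) = 6 (R(n) = 6 - (n + n)*(-6 + 6) = 6 - 2*n*0 = 6 - 1*0 = 6 + 0 = 6)
X(-11)*R(7) + 149 = ((7/3)*(-11)²)*6 + 149 = ((7/3)*121)*6 + 149 = (847/3)*6 + 149 = 1694 + 149 = 1843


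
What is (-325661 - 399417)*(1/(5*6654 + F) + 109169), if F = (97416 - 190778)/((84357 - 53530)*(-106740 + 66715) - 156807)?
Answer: -85520662896097390806920/1080406026829 ≈ -7.9156e+10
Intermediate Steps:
F = 46681/617003741 (F = -93362/(30827*(-40025) - 156807) = -93362/(-1233850675 - 156807) = -93362/(-1234007482) = -93362*(-1/1234007482) = 46681/617003741 ≈ 7.5658e-5)
(-325661 - 399417)*(1/(5*6654 + F) + 109169) = (-325661 - 399417)*(1/(5*6654 + 46681/617003741) + 109169) = -725078*(1/(33270 + 46681/617003741) + 109169) = -725078*(1/(20527714509751/617003741) + 109169) = -725078*(617003741/20527714509751 + 109169) = -725078*2240990065932010660/20527714509751 = -85520662896097390806920/1080406026829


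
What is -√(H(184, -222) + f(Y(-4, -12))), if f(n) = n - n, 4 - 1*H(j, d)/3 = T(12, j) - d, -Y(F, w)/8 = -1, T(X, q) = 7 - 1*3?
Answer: -3*I*√74 ≈ -25.807*I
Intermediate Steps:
T(X, q) = 4 (T(X, q) = 7 - 3 = 4)
Y(F, w) = 8 (Y(F, w) = -8*(-1) = 8)
H(j, d) = 3*d (H(j, d) = 12 - 3*(4 - d) = 12 + (-12 + 3*d) = 3*d)
f(n) = 0
-√(H(184, -222) + f(Y(-4, -12))) = -√(3*(-222) + 0) = -√(-666 + 0) = -√(-666) = -3*I*√74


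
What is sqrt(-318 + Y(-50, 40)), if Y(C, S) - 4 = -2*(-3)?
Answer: 2*I*sqrt(77) ≈ 17.55*I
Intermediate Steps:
Y(C, S) = 10 (Y(C, S) = 4 - 2*(-3) = 4 + 6 = 10)
sqrt(-318 + Y(-50, 40)) = sqrt(-318 + 10) = sqrt(-308) = 2*I*sqrt(77)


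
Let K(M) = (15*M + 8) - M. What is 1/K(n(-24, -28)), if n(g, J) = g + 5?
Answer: -1/258 ≈ -0.0038760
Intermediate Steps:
n(g, J) = 5 + g
K(M) = 8 + 14*M (K(M) = (8 + 15*M) - M = 8 + 14*M)
1/K(n(-24, -28)) = 1/(8 + 14*(5 - 24)) = 1/(8 + 14*(-19)) = 1/(8 - 266) = 1/(-258) = -1/258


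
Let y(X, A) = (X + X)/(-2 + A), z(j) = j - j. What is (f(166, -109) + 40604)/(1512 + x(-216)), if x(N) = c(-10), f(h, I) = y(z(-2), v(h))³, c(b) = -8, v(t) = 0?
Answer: 10151/376 ≈ 26.997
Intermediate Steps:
z(j) = 0
y(X, A) = 2*X/(-2 + A) (y(X, A) = (2*X)/(-2 + A) = 2*X/(-2 + A))
f(h, I) = 0 (f(h, I) = (2*0/(-2 + 0))³ = (2*0/(-2))³ = (2*0*(-½))³ = 0³ = 0)
x(N) = -8
(f(166, -109) + 40604)/(1512 + x(-216)) = (0 + 40604)/(1512 - 8) = 40604/1504 = 40604*(1/1504) = 10151/376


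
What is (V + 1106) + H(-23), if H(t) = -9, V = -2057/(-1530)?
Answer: 98851/90 ≈ 1098.3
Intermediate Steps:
V = 121/90 (V = -2057*(-1/1530) = 121/90 ≈ 1.3444)
(V + 1106) + H(-23) = (121/90 + 1106) - 9 = 99661/90 - 9 = 98851/90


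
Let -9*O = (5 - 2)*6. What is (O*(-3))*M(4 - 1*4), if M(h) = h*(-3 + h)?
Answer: 0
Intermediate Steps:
O = -2 (O = -(5 - 2)*6/9 = -6/3 = -⅑*18 = -2)
(O*(-3))*M(4 - 1*4) = (-2*(-3))*((4 - 1*4)*(-3 + (4 - 1*4))) = 6*((4 - 4)*(-3 + (4 - 4))) = 6*(0*(-3 + 0)) = 6*(0*(-3)) = 6*0 = 0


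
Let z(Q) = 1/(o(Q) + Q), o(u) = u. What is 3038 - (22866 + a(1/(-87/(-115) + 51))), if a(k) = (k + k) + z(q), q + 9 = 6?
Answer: -19669249/992 ≈ -19828.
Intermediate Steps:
q = -3 (q = -9 + 6 = -3)
z(Q) = 1/(2*Q) (z(Q) = 1/(Q + Q) = 1/(2*Q))
a(k) = -⅙ + 2*k (a(k) = (k + k) + (½)/(-3) = 2*k + (½)*(-⅓) = 2*k - ⅙ = -⅙ + 2*k)
3038 - (22866 + a(1/(-87/(-115) + 51))) = 3038 - (22866 + (-⅙ + 2/(-87/(-115) + 51))) = 3038 - (22866 + (-⅙ + 2/(-87*(-1/115) + 51))) = 3038 - (22866 + (-⅙ + 2/(87/115 + 51))) = 3038 - (22866 + (-⅙ + 2/(5952/115))) = 3038 - (22866 + (-⅙ + 2*(115/5952))) = 3038 - (22866 + (-⅙ + 115/2976)) = 3038 - (22866 - 127/992) = 3038 - 1*22682945/992 = 3038 - 22682945/992 = -19669249/992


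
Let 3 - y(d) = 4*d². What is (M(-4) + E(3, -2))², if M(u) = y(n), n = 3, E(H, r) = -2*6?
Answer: 2025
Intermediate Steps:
E(H, r) = -12
y(d) = 3 - 4*d²
M(u) = -33 (M(u) = 3 - 4*3² = 3 - 4*9 = 3 - 36 = -33)
(M(-4) + E(3, -2))² = (-33 - 12)² = (-45)² = 2025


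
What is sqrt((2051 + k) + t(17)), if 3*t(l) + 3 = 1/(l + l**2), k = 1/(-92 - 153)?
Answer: sqrt(235143061770)/10710 ≈ 45.277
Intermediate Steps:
k = -1/245 (k = 1/(-245) = -1/245 ≈ -0.0040816)
t(l) = -1 + 1/(3*(l + l**2))
sqrt((2051 + k) + t(17)) = sqrt((2051 - 1/245) + (1/3 - 1*17 - 1*17**2)/(17*(1 + 17))) = sqrt(502494/245 + (1/17)*(1/3 - 17 - 1*289)/18) = sqrt(502494/245 + (1/17)*(1/18)*(1/3 - 17 - 289)) = sqrt(502494/245 + (1/17)*(1/18)*(-917/3)) = sqrt(502494/245 - 917/918) = sqrt(461064827/224910) = sqrt(235143061770)/10710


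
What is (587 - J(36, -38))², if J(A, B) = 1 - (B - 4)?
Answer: 295936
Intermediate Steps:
J(A, B) = 5 - B (J(A, B) = 1 - (-4 + B) = 1 + (4 - B) = 5 - B)
(587 - J(36, -38))² = (587 - (5 - 1*(-38)))² = (587 - (5 + 38))² = (587 - 1*43)² = (587 - 43)² = 544² = 295936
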